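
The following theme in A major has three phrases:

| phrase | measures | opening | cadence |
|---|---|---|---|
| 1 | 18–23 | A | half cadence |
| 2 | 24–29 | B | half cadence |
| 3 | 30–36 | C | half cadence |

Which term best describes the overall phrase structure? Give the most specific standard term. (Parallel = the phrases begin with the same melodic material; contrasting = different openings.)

The final phrase closes with a half cadence, which is not stronger than the preceding half cadence; the 3 phrases lack an overall antecedent–consequent design and so form a phrase group.

phrase group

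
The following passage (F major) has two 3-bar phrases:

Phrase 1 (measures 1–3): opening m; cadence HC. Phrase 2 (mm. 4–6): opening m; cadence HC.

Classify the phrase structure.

Both phrases have the same opening (m) and the same cadence (half cadence): the second is a restatement, not a consequent, so this is a repeated phrase rather than a period.

repeated phrase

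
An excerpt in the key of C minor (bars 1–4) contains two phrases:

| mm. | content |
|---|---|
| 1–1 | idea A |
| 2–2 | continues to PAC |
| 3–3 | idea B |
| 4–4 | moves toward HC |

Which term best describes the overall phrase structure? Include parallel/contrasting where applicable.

phrase group

The second phrase closes with a half cadence, which is not stronger than the first phrase's perfect authentic cadence; without a weak→strong cadential pair there is no antecedent–consequent relationship, so this is a phrase group rather than a period.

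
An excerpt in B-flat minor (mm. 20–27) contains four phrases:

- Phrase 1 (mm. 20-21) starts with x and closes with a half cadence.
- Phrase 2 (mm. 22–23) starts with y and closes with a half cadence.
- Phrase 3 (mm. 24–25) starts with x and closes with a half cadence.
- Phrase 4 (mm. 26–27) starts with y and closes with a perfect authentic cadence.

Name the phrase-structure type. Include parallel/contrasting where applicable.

parallel double period

Four phrases in two halves: the first half (bars 20-23) ends with a half cadence, the second (mm. 24-27) with a perfect authentic cadence — a large antecedent–consequent pair, i.e. a double period.
Phrase 3 begins with the same material as phrase 1, making it parallel.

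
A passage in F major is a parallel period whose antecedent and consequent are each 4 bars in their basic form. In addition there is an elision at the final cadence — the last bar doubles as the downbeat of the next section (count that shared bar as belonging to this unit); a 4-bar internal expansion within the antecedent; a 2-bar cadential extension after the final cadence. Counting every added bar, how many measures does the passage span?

14 measures

Basic parallel period: 4 + 4 = 8 bars.
8 (basic form) + 4 (internal expansion) + 2 (cadential extension) = 14.
The elision shares a bar with the next section but does not change this unit's count.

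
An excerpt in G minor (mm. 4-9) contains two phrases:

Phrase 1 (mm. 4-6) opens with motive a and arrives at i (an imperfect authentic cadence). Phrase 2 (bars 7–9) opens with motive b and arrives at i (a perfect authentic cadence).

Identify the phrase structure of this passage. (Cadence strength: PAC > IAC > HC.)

contrasting period

Phrase 1 ends with an imperfect authentic cadence (weaker) and phrase 2 with a perfect authentic cadence (stronger): antecedent + consequent = a period.
The two phrases open with different material (a / b), so the period is contrasting.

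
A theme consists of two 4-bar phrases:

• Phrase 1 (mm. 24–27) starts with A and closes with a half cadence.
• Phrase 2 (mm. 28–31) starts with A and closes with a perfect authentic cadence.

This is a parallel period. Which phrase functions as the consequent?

The phrase ending with the weaker cadence (half cadence) is the antecedent; the one ending more conclusively (perfect authentic cadence) is the consequent. The consequent is phrase 2.

phrase 2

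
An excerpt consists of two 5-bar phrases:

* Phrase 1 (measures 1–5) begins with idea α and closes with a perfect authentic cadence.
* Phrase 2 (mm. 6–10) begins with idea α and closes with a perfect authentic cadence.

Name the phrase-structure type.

repeated phrase

Both phrases have the same opening (α) and the same cadence (perfect authentic cadence): the second is a restatement, not a consequent, so this is a repeated phrase rather than a period.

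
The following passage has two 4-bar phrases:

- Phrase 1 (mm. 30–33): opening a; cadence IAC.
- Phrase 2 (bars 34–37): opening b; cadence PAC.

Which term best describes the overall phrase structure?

Phrase 1 ends with an imperfect authentic cadence (weaker) and phrase 2 with a perfect authentic cadence (stronger): antecedent + consequent = a period.
The two phrases open with different material (a / b), so the period is contrasting.

contrasting period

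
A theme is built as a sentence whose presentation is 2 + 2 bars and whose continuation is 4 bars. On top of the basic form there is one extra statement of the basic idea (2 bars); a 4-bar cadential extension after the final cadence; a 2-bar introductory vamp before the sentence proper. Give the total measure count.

16 measures

Basic sentence: 2 + 2 + 4 = 8 bars.
8 (basic form) + 2 (extra statement) + 4 (cadential extension) + 2 (introduction) = 16.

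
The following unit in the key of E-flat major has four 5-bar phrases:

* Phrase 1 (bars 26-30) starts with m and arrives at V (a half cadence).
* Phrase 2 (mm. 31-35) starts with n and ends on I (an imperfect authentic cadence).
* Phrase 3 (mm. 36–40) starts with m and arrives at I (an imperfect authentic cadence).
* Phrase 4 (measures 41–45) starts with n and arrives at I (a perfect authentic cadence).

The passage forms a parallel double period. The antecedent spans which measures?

In a double period the four phrases pair into a large antecedent (phrases 1–2, ending imperfect authentic cadence) and a large consequent (phrases 3–4, ending perfect authentic cadence). The antecedent spans mm. 26-35.

measures 26–35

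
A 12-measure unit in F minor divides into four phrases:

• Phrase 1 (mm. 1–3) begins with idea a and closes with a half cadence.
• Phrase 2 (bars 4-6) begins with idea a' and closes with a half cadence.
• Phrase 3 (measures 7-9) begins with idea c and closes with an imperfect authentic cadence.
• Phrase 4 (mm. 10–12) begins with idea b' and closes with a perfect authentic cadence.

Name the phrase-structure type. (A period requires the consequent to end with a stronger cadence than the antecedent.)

contrasting double period

Four phrases in two halves: the first half (bars 1–6) ends with a half cadence, the second (mm. 7–12) with a perfect authentic cadence — a large antecedent–consequent pair, i.e. a double period.
Phrase 3 begins with different material from phrase 1, making it contrasting.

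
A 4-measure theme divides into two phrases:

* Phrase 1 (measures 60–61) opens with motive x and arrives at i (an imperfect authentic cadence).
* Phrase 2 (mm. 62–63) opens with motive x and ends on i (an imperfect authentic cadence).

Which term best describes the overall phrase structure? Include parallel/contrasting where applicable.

Both phrases have the same opening (x) and the same cadence (imperfect authentic cadence): the second is a restatement, not a consequent, so this is a repeated phrase rather than a period.

repeated phrase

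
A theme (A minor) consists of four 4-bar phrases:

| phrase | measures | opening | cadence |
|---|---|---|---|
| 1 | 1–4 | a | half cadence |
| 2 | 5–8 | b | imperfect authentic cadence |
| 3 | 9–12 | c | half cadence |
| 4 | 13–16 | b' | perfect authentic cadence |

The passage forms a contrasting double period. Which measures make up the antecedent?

In a double period the first pair of phrases (ending imperfect authentic cadence) is the large antecedent and the second pair (ending perfect authentic cadence) is the large consequent; the antecedent is measures 1–8.

measures 1–8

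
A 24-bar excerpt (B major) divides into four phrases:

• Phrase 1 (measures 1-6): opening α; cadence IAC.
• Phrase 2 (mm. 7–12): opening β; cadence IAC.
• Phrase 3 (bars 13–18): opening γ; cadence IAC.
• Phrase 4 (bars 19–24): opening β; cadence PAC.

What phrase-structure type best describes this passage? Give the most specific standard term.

contrasting double period

Four phrases in two halves: the first half (mm. 1–12) ends with an imperfect authentic cadence, the second (mm. 13–24) with a perfect authentic cadence — a large antecedent–consequent pair, i.e. a double period.
Phrase 3 begins with different material from phrase 1, making it contrasting.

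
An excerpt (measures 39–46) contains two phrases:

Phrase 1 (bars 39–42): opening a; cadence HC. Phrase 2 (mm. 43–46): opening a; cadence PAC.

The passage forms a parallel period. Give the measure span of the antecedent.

The phrase ending with the weaker cadence (half cadence) is the antecedent; the one ending more conclusively (perfect authentic cadence) is the consequent. The antecedent is measures 39–42.

measures 39–42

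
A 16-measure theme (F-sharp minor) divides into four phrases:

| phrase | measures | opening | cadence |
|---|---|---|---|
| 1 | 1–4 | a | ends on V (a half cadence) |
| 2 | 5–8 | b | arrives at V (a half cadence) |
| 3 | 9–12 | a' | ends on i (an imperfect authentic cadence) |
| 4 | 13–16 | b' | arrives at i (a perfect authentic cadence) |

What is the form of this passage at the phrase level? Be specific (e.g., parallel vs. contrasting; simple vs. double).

Four phrases in two halves: the first half (measures 1–8) ends with a half cadence, the second (mm. 9–16) with a perfect authentic cadence — a large antecedent–consequent pair, i.e. a double period.
Phrase 3 begins with the same material as phrase 1, making it parallel.

parallel double period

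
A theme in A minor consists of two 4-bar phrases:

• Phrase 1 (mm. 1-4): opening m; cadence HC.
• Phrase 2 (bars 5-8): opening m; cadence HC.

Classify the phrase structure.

repeated phrase

Both phrases have the same opening (m) and the same cadence (half cadence): the second is a restatement, not a consequent, so this is a repeated phrase rather than a period.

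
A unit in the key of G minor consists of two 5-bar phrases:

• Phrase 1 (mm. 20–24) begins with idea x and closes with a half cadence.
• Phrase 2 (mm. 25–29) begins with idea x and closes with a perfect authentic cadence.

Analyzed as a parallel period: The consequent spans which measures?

The antecedent is the phrase ending with the weaker cadence (half cadence, phrase 1) and the consequent the one ending more conclusively (perfect authentic cadence, phrase 2); the consequent is mm. 25–29.

measures 25–29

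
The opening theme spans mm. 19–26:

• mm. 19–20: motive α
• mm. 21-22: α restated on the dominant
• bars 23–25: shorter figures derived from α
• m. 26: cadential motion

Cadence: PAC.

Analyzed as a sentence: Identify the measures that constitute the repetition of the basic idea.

The presentation of a sentence is the basic idea (measures 19–20) plus its repetition (mm. 21–22); the repetition of the basic idea is therefore bars 21–22.

measures 21–22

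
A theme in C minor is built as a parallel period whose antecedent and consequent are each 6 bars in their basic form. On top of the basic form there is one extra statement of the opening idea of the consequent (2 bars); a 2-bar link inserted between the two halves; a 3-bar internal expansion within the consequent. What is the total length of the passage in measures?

Basic parallel period: 6 + 6 = 12 bars.
12 (basic form) + 2 (extra statement) + 2 (link) + 3 (internal expansion) = 19.

19 measures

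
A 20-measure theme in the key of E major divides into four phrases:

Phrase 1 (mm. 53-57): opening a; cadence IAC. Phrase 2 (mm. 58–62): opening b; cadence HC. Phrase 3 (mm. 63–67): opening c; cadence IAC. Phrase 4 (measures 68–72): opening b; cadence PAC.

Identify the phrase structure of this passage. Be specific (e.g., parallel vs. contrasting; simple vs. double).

contrasting double period

Four phrases in two halves: the first half (mm. 53-62) ends with a half cadence, the second (measures 63–72) with a perfect authentic cadence — a large antecedent–consequent pair, i.e. a double period.
Phrase 3 begins with different material from phrase 1, making it contrasting.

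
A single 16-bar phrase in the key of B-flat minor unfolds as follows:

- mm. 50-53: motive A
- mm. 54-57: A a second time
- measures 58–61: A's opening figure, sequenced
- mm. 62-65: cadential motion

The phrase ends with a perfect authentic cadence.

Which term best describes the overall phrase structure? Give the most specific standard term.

sentence

Basic idea (mm. 50-53) + its repetition (measures 54-57) form the presentation; fragmentation and cadence (measures 58–65) form the continuation — the 16-bar whole is a sentence.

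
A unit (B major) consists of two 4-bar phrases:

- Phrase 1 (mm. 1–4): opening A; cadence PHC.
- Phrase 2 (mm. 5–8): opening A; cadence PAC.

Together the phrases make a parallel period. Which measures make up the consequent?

measures 5–8

The phrase ending with the weaker cadence (Phrygian half cadence) is the antecedent; the one ending more conclusively (perfect authentic cadence) is the consequent. The consequent is measures 5–8.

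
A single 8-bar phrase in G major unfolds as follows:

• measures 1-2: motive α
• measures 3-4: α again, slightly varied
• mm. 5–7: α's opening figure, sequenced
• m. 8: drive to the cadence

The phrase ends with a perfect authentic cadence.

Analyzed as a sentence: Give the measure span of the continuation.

After the presentation (bars 1–4), the continuation covers the fragmentation through the cadence: mm. 5–8.

measures 5–8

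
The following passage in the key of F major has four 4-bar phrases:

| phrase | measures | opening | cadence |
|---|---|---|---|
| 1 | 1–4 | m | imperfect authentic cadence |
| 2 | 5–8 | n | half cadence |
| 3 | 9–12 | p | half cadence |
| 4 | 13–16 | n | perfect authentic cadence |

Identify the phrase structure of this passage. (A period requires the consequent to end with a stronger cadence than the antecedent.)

Four phrases in two halves: the first half (mm. 1–8) ends with a half cadence, the second (measures 9–16) with a perfect authentic cadence — a large antecedent–consequent pair, i.e. a double period.
Phrase 3 begins with different material from phrase 1, making it contrasting.

contrasting double period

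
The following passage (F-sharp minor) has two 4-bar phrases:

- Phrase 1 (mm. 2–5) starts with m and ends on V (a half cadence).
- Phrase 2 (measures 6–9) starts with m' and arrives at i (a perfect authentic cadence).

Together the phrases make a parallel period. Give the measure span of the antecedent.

measures 2–5

The phrase ending with the weaker cadence (half cadence) is the antecedent; the one ending more conclusively (perfect authentic cadence) is the consequent. The antecedent is measures 2–5.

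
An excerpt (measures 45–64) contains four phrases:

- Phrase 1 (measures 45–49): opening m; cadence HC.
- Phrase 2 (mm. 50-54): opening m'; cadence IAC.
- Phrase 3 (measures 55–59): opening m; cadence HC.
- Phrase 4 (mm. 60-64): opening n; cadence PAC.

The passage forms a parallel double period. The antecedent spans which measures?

In a double period the four phrases pair into a large antecedent (phrases 1–2, ending imperfect authentic cadence) and a large consequent (phrases 3–4, ending perfect authentic cadence). The antecedent spans measures 45–54.

measures 45–54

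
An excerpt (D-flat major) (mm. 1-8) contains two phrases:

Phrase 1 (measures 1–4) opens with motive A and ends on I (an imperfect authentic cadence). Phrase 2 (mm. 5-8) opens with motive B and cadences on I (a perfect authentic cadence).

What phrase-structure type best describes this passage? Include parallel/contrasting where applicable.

contrasting period

Phrase 1 ends with an imperfect authentic cadence (weaker) and phrase 2 with a perfect authentic cadence (stronger): antecedent + consequent = a period.
The two phrases open with different material (A / B), so the period is contrasting.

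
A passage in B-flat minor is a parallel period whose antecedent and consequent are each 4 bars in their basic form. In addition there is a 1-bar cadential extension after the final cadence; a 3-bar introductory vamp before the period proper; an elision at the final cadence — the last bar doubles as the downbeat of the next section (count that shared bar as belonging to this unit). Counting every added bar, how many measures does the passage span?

12 measures

Basic parallel period: 4 + 4 = 8 bars.
8 (basic form) + 1 (cadential extension) + 3 (introduction) = 12.
The elision shares a bar with the next section but does not change this unit's count.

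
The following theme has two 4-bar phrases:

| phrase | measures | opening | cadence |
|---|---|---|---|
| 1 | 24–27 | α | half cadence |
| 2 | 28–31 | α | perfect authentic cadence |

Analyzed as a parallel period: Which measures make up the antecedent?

The antecedent is the phrase ending with the weaker cadence (half cadence, phrase 1) and the consequent the one ending more conclusively (perfect authentic cadence, phrase 2); the antecedent is mm. 24-27.

measures 24–27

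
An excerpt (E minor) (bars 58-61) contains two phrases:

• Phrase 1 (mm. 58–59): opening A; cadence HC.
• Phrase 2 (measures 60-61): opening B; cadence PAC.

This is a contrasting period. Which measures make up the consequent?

The phrase ending with the weaker cadence (half cadence) is the antecedent; the one ending more conclusively (perfect authentic cadence) is the consequent. The consequent is measures 60–61.

measures 60–61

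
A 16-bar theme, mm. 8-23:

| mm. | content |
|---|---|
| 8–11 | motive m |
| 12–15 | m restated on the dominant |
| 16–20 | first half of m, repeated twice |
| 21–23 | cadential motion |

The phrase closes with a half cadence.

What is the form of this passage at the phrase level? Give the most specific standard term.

Basic idea (measures 8–11) + its repetition (bars 12-15) form the presentation; fragmentation and cadence (mm. 16–23) form the continuation — the 16-bar whole is a sentence.

sentence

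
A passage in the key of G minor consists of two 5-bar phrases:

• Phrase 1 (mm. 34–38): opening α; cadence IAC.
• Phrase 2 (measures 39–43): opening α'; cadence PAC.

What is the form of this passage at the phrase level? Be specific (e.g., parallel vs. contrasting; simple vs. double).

parallel period

Phrase 1 ends with an imperfect authentic cadence (weaker) and phrase 2 with a perfect authentic cadence (stronger): antecedent + consequent = a period.
The two phrases open with the same material (α / α'), so the period is parallel.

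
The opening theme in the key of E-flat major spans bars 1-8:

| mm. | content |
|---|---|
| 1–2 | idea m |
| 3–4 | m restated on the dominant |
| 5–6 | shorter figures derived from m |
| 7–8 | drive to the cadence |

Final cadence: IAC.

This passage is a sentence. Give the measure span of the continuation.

After the presentation (measures 1–4), the continuation covers the fragmentation through the cadence: mm. 5–8.

measures 5–8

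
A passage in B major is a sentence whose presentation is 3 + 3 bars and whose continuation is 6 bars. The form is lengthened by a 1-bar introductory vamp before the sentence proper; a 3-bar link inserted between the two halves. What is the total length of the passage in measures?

Basic sentence: 3 + 3 + 6 = 12 bars.
12 (basic form) + 1 (introduction) + 3 (link) = 16.

16 measures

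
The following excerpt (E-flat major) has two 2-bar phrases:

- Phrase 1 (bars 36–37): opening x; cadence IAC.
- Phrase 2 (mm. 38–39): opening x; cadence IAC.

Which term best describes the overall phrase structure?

repeated phrase

Both phrases have the same opening (x) and the same cadence (imperfect authentic cadence): the second is a restatement, not a consequent, so this is a repeated phrase rather than a period.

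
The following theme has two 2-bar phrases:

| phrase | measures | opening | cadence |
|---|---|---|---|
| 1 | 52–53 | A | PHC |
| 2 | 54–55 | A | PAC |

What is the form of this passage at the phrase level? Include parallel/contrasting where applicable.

parallel period

Phrase 1 ends with a Phrygian half cadence (weaker) and phrase 2 with a perfect authentic cadence (stronger): antecedent + consequent = a period.
The two phrases open with the same material (A / A), so the period is parallel.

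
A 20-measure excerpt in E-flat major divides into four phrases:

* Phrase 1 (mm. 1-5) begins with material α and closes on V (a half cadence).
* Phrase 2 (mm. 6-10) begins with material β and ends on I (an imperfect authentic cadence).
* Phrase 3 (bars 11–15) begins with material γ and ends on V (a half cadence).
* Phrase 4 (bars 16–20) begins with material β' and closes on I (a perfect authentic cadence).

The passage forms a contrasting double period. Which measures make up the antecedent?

measures 1–10

In a double period the first pair of phrases (ending imperfect authentic cadence) is the large antecedent and the second pair (ending perfect authentic cadence) is the large consequent; the antecedent is measures 1–10.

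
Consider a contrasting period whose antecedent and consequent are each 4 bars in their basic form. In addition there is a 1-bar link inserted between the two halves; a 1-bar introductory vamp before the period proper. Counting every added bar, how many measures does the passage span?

10 measures

Basic contrasting period: 4 + 4 = 8 bars.
8 (basic form) + 1 (link) + 1 (introduction) = 10.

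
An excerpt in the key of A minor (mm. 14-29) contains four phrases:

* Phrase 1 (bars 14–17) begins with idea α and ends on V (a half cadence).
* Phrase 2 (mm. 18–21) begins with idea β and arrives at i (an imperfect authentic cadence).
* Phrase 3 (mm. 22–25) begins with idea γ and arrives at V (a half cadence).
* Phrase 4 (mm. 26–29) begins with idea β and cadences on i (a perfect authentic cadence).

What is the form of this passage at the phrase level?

Four phrases in two halves: the first half (measures 14–21) ends with an imperfect authentic cadence, the second (bars 22–29) with a perfect authentic cadence — a large antecedent–consequent pair, i.e. a double period.
Phrase 3 begins with different material from phrase 1, making it contrasting.

contrasting double period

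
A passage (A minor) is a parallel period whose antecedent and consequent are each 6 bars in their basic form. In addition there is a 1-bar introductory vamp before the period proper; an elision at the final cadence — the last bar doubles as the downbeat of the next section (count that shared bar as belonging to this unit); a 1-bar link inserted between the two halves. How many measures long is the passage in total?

14 measures

Basic parallel period: 6 + 6 = 12 bars.
12 (basic form) + 1 (introduction) + 1 (link) = 14.
The elision shares a bar with the next section but does not change this unit's count.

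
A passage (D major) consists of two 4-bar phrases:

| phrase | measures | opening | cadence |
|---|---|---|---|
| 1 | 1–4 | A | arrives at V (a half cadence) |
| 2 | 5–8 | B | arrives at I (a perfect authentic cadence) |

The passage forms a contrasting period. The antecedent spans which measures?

The antecedent is the phrase ending with the weaker cadence (half cadence, phrase 1) and the consequent the one ending more conclusively (perfect authentic cadence, phrase 2); the antecedent is bars 1-4.

measures 1–4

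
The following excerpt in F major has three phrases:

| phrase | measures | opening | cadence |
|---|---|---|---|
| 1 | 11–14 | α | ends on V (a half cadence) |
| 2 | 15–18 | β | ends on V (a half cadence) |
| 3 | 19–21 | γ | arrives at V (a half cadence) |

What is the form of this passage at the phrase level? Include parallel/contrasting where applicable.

The final phrase closes with a half cadence, which is not stronger than the preceding half cadence; the 3 phrases lack an overall antecedent–consequent design and so form a phrase group.

phrase group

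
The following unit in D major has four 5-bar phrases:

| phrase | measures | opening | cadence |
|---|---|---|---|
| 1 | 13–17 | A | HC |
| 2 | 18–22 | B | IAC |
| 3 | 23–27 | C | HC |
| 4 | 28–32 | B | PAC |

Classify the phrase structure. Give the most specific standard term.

Four phrases in two halves: the first half (bars 13-22) ends with an imperfect authentic cadence, the second (mm. 23–32) with a perfect authentic cadence — a large antecedent–consequent pair, i.e. a double period.
Phrase 3 begins with different material from phrase 1, making it contrasting.

contrasting double period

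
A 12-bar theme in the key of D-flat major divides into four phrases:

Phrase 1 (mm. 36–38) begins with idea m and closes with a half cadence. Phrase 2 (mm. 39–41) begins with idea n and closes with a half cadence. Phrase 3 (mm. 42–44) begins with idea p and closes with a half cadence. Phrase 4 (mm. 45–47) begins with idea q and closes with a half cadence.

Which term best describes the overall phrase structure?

phrase group

Phrase 4 ends with a half cadence, no stronger than phrase 2's half cadence, so the four phrases do not form a double period; nor do phrases 3–4 duplicate 1–2, so it is not a repeated period. With no phrase reaching a conclusive cadence, the passage is a phrase group.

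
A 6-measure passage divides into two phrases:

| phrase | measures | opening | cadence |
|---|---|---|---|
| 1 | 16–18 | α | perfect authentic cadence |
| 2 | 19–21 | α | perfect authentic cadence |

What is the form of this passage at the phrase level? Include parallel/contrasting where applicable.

Both phrases have the same opening (α) and the same cadence (perfect authentic cadence): the second is a restatement, not a consequent, so this is a repeated phrase rather than a period.

repeated phrase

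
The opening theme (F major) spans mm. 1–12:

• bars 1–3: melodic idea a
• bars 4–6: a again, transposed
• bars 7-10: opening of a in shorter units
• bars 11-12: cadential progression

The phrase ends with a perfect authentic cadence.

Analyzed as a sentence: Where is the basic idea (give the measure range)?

The presentation of a sentence is the basic idea (measures 1–3) plus its repetition (mm. 4-6); the basic idea is therefore mm. 1–3.

measures 1–3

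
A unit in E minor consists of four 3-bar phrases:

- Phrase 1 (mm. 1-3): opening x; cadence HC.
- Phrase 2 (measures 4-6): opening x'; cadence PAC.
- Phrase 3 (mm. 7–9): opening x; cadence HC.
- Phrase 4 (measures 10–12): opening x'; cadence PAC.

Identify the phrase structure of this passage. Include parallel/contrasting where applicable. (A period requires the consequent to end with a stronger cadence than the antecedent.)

repeated period

The cadence pattern HC–PAC–HC–PAC is weak–strong twice, and phrases 3–4 restate phrases 1–2: a period heard twice, not a double period (which would end weakly at phrase 2).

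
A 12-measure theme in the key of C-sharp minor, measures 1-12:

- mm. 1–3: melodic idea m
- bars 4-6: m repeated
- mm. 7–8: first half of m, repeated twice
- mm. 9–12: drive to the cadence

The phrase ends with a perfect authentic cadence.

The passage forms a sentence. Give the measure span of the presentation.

The presentation of a sentence is the basic idea (mm. 1–3) plus its repetition (bars 4–6); the presentation is therefore bars 1-6.

measures 1–6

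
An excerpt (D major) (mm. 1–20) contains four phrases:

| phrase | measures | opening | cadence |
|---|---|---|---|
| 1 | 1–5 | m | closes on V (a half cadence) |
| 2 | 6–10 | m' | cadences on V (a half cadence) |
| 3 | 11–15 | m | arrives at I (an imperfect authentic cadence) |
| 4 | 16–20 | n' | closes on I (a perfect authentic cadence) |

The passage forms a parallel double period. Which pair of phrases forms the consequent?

phrases 3 and 4

In a double period the first pair of phrases (ending half cadence) is the large antecedent and the second pair (ending perfect authentic cadence) is the large consequent; the consequent is phrases 3 and 4.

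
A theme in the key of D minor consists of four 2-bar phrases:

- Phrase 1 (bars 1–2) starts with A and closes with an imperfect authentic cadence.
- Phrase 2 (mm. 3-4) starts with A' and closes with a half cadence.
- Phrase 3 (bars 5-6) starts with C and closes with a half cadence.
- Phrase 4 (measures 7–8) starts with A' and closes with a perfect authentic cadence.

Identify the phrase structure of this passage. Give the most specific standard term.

Four phrases in two halves: the first half (measures 1–4) ends with a half cadence, the second (mm. 5-8) with a perfect authentic cadence — a large antecedent–consequent pair, i.e. a double period.
Phrase 3 begins with different material from phrase 1, making it contrasting.

contrasting double period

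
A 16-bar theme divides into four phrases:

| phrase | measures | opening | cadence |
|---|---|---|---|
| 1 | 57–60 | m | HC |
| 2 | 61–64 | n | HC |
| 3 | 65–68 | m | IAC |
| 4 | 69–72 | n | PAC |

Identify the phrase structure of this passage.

parallel double period

Four phrases in two halves: the first half (mm. 57–64) ends with a half cadence, the second (measures 65–72) with a perfect authentic cadence — a large antecedent–consequent pair, i.e. a double period.
Phrase 3 begins with the same material as phrase 1, making it parallel.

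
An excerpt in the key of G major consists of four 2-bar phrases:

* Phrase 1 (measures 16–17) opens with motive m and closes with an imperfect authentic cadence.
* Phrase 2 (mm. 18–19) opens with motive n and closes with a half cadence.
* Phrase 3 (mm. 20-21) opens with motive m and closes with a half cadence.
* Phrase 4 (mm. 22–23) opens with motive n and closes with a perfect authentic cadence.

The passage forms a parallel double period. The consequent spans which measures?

In a double period the four phrases pair into a large antecedent (phrases 1–2, ending half cadence) and a large consequent (phrases 3–4, ending perfect authentic cadence). The consequent spans measures 20-23.

measures 20–23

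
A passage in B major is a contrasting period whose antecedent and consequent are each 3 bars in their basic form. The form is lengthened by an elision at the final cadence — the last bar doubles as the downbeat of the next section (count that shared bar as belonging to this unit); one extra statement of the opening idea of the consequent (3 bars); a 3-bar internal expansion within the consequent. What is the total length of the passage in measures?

12 measures

Basic contrasting period: 3 + 3 = 6 bars.
6 (basic form) + 3 (extra statement) + 3 (internal expansion) = 12.
The elision shares a bar with the next section but does not change this unit's count.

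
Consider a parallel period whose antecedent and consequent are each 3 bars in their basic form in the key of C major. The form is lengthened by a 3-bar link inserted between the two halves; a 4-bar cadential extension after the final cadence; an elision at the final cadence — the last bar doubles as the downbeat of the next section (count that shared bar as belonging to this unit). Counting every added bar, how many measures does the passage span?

Basic parallel period: 3 + 3 = 6 bars.
6 (basic form) + 3 (link) + 4 (cadential extension) = 13.
The elision shares a bar with the next section but does not change this unit's count.

13 measures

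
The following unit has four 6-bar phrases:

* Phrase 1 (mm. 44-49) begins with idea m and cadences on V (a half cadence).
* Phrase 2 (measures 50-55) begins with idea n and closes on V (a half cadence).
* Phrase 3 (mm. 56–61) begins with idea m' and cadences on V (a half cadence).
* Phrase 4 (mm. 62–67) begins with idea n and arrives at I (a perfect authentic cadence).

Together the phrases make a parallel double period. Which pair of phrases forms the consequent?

In a double period the first pair of phrases (ending half cadence) is the large antecedent and the second pair (ending perfect authentic cadence) is the large consequent; the consequent is phrases 3 and 4.

phrases 3 and 4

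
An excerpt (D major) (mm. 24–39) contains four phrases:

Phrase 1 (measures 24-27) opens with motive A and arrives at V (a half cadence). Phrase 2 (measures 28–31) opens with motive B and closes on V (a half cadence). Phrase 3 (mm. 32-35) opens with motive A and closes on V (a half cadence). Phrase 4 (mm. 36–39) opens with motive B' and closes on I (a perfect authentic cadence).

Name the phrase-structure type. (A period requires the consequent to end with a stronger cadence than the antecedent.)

parallel double period

Four phrases in two halves: the first half (bars 24–31) ends with a half cadence, the second (measures 32-39) with a perfect authentic cadence — a large antecedent–consequent pair, i.e. a double period.
Phrase 3 begins with the same material as phrase 1, making it parallel.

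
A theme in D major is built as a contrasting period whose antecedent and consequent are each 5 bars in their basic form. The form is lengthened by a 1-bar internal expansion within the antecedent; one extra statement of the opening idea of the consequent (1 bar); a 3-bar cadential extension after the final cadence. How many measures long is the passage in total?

Basic contrasting period: 5 + 5 = 10 bars.
10 (basic form) + 1 (internal expansion) + 1 (extra statement) + 3 (cadential extension) = 15.

15 measures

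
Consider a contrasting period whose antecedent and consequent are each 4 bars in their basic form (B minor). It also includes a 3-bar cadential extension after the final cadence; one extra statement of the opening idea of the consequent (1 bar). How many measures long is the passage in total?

12 measures

Basic contrasting period: 4 + 4 = 8 bars.
8 (basic form) + 3 (cadential extension) + 1 (extra statement) = 12.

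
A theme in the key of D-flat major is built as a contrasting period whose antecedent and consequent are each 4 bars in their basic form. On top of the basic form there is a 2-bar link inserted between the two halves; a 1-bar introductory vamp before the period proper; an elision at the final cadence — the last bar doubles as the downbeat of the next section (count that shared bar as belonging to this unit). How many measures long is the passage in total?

Basic contrasting period: 4 + 4 = 8 bars.
8 (basic form) + 2 (link) + 1 (introduction) = 11.
The elision shares a bar with the next section but does not change this unit's count.

11 measures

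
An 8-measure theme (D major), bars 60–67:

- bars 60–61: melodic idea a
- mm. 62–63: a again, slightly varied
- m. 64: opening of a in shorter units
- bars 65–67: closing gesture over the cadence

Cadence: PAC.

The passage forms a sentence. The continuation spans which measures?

measures 64–67

After the presentation (mm. 60–63), the continuation covers the fragmentation through the cadence: mm. 64–67.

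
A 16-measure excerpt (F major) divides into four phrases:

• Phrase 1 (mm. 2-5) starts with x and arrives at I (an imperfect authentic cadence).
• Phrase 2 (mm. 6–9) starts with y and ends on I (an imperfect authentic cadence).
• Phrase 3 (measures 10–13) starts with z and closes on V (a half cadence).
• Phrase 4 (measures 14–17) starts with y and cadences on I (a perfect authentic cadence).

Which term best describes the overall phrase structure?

contrasting double period

Four phrases in two halves: the first half (mm. 2–9) ends with an imperfect authentic cadence, the second (measures 10-17) with a perfect authentic cadence — a large antecedent–consequent pair, i.e. a double period.
Phrase 3 begins with different material from phrase 1, making it contrasting.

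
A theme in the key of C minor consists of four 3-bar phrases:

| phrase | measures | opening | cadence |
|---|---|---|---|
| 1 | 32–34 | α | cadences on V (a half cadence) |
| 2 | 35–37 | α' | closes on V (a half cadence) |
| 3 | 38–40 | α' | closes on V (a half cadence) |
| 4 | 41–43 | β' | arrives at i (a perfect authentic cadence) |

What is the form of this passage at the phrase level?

Four phrases in two halves: the first half (mm. 32–37) ends with a half cadence, the second (mm. 38-43) with a perfect authentic cadence — a large antecedent–consequent pair, i.e. a double period.
Phrase 3 begins with the same material as phrase 1, making it parallel.

parallel double period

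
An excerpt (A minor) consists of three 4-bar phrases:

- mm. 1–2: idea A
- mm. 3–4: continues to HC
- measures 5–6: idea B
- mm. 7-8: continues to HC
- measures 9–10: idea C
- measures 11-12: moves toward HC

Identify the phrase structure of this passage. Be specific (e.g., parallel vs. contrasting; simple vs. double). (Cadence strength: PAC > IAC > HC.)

phrase group

The final phrase closes with a half cadence, which is not stronger than the preceding half cadence; the 3 phrases lack an overall antecedent–consequent design and so form a phrase group.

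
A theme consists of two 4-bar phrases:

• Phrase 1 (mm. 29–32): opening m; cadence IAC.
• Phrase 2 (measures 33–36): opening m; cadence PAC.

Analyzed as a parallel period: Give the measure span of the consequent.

measures 33–36

The antecedent is the phrase ending with the weaker cadence (imperfect authentic cadence, phrase 1) and the consequent the one ending more conclusively (perfect authentic cadence, phrase 2); the consequent is mm. 33–36.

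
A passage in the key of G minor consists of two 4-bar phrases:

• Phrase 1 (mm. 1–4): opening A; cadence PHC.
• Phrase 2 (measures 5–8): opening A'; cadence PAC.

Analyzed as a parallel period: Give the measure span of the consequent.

The antecedent is the phrase ending with the weaker cadence (Phrygian half cadence, phrase 1) and the consequent the one ending more conclusively (perfect authentic cadence, phrase 2); the consequent is bars 5–8.

measures 5–8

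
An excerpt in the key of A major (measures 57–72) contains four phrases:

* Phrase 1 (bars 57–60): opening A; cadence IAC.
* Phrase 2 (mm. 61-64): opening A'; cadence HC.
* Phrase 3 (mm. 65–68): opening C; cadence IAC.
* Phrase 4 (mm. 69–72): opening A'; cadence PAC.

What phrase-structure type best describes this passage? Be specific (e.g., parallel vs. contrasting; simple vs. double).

Four phrases in two halves: the first half (mm. 57–64) ends with a half cadence, the second (mm. 65-72) with a perfect authentic cadence — a large antecedent–consequent pair, i.e. a double period.
Phrase 3 begins with different material from phrase 1, making it contrasting.

contrasting double period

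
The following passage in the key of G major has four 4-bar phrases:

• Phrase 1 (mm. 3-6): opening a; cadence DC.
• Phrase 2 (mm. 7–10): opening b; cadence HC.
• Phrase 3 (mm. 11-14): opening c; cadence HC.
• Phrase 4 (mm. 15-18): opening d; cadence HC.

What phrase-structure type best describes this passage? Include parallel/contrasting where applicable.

phrase group

Phrase 4 ends with a half cadence, no stronger than phrase 2's half cadence, so the four phrases do not form a double period; nor do phrases 3–4 duplicate 1–2, so it is not a repeated period. With no phrase reaching a conclusive cadence, the passage is a phrase group.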